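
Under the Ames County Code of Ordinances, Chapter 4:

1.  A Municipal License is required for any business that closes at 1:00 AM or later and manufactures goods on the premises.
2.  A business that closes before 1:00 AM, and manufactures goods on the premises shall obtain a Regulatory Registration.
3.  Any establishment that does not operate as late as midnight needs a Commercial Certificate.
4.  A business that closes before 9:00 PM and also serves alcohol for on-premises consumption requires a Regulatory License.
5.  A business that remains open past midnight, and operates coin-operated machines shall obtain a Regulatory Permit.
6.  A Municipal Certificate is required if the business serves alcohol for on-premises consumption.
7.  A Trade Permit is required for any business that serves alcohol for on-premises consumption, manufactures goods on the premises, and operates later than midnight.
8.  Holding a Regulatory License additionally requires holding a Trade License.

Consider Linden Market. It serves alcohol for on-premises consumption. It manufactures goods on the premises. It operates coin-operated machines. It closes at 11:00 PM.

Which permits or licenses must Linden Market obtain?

1. closes 11:00 PM, at/before 1:00 AM; manufactures goods on the premises → Municipal License not required.
2. closes 11:00 PM, at/before 1:00 AM; manufactures goods on the premises → Regulatory Registration required.
3. closes 11:00 PM, at/before midnight → Commercial Certificate required.
4. closes 11:00 PM, after 9:00 PM; serves alcohol for on-premises consumption → Regulatory License not required.
5. closes 11:00 PM, at/before midnight; operates coin-operated machines → Regulatory Permit not required.
6. serves alcohol for on-premises consumption → Municipal Certificate required.
7. serves alcohol for on-premises consumption; manufactures goods on the premises; closes 11:00 PM, at/before midnight → Trade Permit not required.
8. Regulatory License is not required → no effect.

Commercial Certificate, Municipal Certificate, Regulatory Registration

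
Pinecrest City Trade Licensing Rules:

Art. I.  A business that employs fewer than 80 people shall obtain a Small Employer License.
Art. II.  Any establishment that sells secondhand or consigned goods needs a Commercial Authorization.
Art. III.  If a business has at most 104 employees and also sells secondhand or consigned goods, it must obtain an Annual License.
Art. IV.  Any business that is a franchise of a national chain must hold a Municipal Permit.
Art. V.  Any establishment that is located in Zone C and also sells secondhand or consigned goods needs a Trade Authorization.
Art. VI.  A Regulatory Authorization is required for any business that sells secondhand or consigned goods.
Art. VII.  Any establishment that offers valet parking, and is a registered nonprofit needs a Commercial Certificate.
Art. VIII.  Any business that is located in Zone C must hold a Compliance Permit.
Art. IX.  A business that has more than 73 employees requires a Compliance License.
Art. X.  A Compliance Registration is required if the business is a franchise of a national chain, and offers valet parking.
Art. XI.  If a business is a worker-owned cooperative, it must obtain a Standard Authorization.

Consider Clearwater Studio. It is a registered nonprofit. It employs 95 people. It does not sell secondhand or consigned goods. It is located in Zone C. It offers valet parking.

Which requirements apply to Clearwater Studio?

Art. I. employees 95 ≥ 80 → Small Employer License not required.
Art. II. does not sell secondhand or consigned goods → Commercial Authorization not required.
Art. III. employees 95 ≤ 104; does not sell secondhand or consigned goods → Annual License not required.
Art. IV. is a registered nonprofit (not: is a franchise of a national chain) → Municipal Permit not required.
Art. V. is located in Zone C; does not sell secondhand or consigned goods → Trade Authorization not required.
Art. VI. does not sell secondhand or consigned goods → Regulatory Authorization not required.
Art. VII. offers valet parking; is a registered nonprofit → Commercial Certificate required.
Art. VIII. is located in Zone C → Compliance Permit required.
Art. IX. employees 95 > 73 → Compliance License required.
Art. X. is a registered nonprofit (not: is a franchise of a national chain); offers valet parking → Compliance Registration not required.
Art. XI. is a registered nonprofit (not: is a worker-owned cooperative) → Standard Authorization not required.

Commercial Certificate, Compliance License, Compliance Permit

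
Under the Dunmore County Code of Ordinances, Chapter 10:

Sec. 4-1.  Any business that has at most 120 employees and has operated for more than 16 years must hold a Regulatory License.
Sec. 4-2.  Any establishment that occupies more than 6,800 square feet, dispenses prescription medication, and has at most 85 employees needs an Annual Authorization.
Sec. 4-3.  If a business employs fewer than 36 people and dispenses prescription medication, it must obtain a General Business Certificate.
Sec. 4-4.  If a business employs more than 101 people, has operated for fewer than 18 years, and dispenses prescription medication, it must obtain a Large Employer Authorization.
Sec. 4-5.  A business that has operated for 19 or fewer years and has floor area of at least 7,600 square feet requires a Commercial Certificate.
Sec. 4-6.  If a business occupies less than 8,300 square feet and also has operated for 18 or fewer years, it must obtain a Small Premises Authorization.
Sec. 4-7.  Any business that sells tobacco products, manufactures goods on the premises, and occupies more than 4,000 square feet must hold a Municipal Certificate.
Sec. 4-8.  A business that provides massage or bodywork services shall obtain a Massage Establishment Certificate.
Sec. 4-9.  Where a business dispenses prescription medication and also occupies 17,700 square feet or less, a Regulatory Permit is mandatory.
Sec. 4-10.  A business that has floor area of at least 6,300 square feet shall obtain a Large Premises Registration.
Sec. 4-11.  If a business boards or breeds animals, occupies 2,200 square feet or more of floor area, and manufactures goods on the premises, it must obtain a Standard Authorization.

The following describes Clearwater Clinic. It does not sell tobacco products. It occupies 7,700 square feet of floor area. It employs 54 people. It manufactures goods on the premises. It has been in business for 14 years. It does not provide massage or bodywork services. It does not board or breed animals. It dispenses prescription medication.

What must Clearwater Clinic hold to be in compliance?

Annual Authorization, Commercial Certificate, Large Premises Registration, Regulatory Permit, Small Premises Authorization

Sec. 4-1. employees 54 ≤ 120; years in business 14 ≤ 16 → Regulatory License not required.
Sec. 4-2. floor area 7,700 square feet > 6,800 square feet; dispenses prescription medication; employees 54 ≤ 85 → Annual Authorization required.
Sec. 4-3. employees 54 ≥ 36; dispenses prescription medication → General Business Certificate not required.
Sec. 4-4. employees 54 ≤ 101; years in business 14 < 18; dispenses prescription medication → Large Employer Authorization not required.
Sec. 4-5. years in business 14 ≤ 19; floor area 7,700 square feet ≥ 7,600 square feet → Commercial Certificate required.
Sec. 4-6. floor area 7,700 square feet < 8,300 square feet; years in business 14 ≤ 18 → Small Premises Authorization required.
Sec. 4-7. does not sell tobacco products; manufactures goods on the premises; floor area 7,700 square feet > 4,000 square feet → Municipal Certificate not required.
Sec. 4-8. does not provide massage or bodywork services → Massage Establishment Certificate not required.
Sec. 4-9. dispenses prescription medication; floor area 7,700 square feet ≤ 17,700 square feet → Regulatory Permit required.
Sec. 4-10. floor area 7,700 square feet ≥ 6,300 square feet → Large Premises Registration required.
Sec. 4-11. does not board or breed animals; floor area 7,700 square feet ≥ 2,200 square feet; manufactures goods on the premises → Standard Authorization not required.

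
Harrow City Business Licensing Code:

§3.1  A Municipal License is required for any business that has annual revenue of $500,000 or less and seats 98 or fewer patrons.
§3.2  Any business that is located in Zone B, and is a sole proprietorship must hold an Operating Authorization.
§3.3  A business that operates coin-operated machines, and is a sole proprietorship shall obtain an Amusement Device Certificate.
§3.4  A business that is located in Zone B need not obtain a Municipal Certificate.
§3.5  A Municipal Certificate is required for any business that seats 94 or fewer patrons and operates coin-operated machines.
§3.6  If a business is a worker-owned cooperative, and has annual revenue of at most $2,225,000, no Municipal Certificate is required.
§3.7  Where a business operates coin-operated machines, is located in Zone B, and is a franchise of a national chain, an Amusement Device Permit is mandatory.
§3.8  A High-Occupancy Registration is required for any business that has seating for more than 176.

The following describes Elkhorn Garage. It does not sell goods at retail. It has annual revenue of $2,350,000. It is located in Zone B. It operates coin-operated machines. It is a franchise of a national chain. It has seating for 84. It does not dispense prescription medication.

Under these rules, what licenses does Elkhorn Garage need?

§3.1 revenue $2,350,000 > $500,000; seating 84 ≤ 98 → Municipal License not required.
§3.2 is located in Zone B; is a franchise of a national chain (not: is a sole proprietorship) → Operating Authorization not required.
§3.3 operates coin-operated machines; is a franchise of a national chain (not: is a sole proprietorship) → Amusement Device Certificate not required.
§3.4 is located in Zone B → exempt from Municipal Certificate.
§3.5 seating 84 ≤ 94; operates coin-operated machines → Municipal Certificate required.
§3.6 is a franchise of a national chain (not: is a worker-owned cooperative); revenue $2,350,000 > $2,225,000 → Municipal Certificate exemption does not apply.
§3.7 operates coin-operated machines; is located in Zone B; is a franchise of a national chain → Amusement Device Permit required.
§3.8 seating 84 ≤ 176 → High-Occupancy Registration not required.

Amusement Device Permit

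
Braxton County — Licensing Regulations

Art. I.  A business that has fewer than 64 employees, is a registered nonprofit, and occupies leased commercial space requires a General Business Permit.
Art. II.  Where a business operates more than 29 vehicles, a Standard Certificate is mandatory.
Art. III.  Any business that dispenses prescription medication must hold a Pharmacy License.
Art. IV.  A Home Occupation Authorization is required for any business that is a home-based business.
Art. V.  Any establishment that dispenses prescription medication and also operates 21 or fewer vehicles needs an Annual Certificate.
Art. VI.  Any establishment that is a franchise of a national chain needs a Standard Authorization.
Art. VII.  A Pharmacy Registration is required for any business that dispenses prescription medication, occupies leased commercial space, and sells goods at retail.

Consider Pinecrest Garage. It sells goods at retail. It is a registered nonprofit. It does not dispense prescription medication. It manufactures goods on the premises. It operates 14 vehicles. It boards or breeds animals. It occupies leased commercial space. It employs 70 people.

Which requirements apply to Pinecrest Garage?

Art. I. employees 70 ≥ 64; is a registered nonprofit; occupies leased commercial space → General Business Permit not required.
Art. II. vehicles 14 ≤ 29 → Standard Certificate not required.
Art. III. does not dispense prescription medication → Pharmacy License not required.
Art. IV. occupies leased commercial space (not: is a home-based business) → Home Occupation Authorization not required.
Art. V. does not dispense prescription medication; vehicles 14 ≤ 21 → Annual Certificate not required.
Art. VI. is a registered nonprofit (not: is a franchise of a national chain) → Standard Authorization not required.
Art. VII. does not dispense prescription medication; occupies leased commercial space; sells goods at retail → Pharmacy Registration not required.

None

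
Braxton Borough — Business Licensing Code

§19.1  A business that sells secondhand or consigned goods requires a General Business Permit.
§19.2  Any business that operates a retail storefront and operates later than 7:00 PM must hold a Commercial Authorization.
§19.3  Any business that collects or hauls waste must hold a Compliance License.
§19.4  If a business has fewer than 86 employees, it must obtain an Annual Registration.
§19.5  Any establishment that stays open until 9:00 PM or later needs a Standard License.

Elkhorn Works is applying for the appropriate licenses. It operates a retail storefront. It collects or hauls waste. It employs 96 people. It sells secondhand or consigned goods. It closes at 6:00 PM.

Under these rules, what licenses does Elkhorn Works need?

§19.1 sells secondhand or consigned goods → General Business Permit required.
§19.2 operates a retail storefront; closes 6:00 PM, at/before 7:00 PM → Commercial Authorization not required.
§19.3 collects or hauls waste → Compliance License required.
§19.4 employees 96 ≥ 86 → Annual Registration not required.
§19.5 closes 6:00 PM, at/before 9:00 PM → Standard License not required.

Compliance License, General Business Permit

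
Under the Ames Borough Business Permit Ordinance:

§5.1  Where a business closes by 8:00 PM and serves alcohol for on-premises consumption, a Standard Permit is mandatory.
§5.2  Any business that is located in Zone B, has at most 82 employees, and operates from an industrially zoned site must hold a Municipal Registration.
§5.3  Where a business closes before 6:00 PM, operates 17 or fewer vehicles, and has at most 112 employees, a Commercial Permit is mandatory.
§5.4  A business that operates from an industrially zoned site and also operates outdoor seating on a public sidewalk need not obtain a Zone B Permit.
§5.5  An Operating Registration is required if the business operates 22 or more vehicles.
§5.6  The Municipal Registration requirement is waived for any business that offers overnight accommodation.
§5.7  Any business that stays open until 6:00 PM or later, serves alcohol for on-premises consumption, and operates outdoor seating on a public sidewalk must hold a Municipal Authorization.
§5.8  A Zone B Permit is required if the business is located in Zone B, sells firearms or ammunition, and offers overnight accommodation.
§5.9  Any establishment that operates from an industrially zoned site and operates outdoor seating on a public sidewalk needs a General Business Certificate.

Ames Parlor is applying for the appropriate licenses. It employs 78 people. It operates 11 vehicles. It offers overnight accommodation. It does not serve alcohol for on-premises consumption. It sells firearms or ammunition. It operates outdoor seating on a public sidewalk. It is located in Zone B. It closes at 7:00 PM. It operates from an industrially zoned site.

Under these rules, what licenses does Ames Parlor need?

§5.1 closes 7:00 PM, at/before 8:00 PM; does not serve alcohol for on-premises consumption → Standard Permit not required.
§5.2 is located in Zone B; employees 78 ≤ 82; operates from an industrially zoned site → Municipal Registration required.
§5.3 closes 7:00 PM, after 6:00 PM; vehicles 11 ≤ 17; employees 78 ≤ 112 → Commercial Permit not required.
§5.4 operates from an industrially zoned site; operates outdoor seating on a public sidewalk → exempt from Zone B Permit.
§5.5 vehicles 11 < 22 → Operating Registration not required.
§5.6 offers overnight accommodation → exempt from Municipal Registration.
§5.7 closes 7:00 PM, after 6:00 PM; does not serve alcohol for on-premises consumption; operates outdoor seating on a public sidewalk → Municipal Authorization not required.
§5.8 is located in Zone B; sells firearms or ammunition; offers overnight accommodation → Zone B Permit required.
§5.9 operates from an industrially zoned site; operates outdoor seating on a public sidewalk → General Business Certificate required.

General Business Certificate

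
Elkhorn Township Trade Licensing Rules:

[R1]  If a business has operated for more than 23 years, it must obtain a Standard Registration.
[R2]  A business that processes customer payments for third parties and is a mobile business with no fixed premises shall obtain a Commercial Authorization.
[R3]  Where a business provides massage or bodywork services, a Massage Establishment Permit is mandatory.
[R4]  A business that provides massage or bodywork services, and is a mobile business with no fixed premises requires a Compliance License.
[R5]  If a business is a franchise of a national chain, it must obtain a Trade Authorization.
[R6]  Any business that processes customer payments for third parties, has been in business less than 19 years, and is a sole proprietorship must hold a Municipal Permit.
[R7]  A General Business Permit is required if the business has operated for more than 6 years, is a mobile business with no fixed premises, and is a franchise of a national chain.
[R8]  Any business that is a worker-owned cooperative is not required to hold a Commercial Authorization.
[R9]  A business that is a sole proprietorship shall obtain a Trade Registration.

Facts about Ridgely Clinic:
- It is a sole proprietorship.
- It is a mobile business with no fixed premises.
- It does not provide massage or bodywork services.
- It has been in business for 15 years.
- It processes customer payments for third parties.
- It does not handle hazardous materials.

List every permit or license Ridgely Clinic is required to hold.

[R1] years in business 15 ≤ 23 → Standard Registration not required.
[R2] processes customer payments for third parties; is a mobile business with no fixed premises → Commercial Authorization required.
[R3] does not provide massage or bodywork services → Massage Establishment Permit not required.
[R4] does not provide massage or bodywork services; is a mobile business with no fixed premises → Compliance License not required.
[R5] is a sole proprietorship (not: is a franchise of a national chain) → Trade Authorization not required.
[R6] processes customer payments for third parties; years in business 15 < 19; is a sole proprietorship → Municipal Permit required.
[R7] years in business 15 > 6; is a mobile business with no fixed premises; is a sole proprietorship (not: is a franchise of a national chain) → General Business Permit not required.
[R8] is a sole proprietorship (not: is a worker-owned cooperative) → Commercial Authorization exemption does not apply.
[R9] is a sole proprietorship → Trade Registration required.

Commercial Authorization, Municipal Permit, Trade Registration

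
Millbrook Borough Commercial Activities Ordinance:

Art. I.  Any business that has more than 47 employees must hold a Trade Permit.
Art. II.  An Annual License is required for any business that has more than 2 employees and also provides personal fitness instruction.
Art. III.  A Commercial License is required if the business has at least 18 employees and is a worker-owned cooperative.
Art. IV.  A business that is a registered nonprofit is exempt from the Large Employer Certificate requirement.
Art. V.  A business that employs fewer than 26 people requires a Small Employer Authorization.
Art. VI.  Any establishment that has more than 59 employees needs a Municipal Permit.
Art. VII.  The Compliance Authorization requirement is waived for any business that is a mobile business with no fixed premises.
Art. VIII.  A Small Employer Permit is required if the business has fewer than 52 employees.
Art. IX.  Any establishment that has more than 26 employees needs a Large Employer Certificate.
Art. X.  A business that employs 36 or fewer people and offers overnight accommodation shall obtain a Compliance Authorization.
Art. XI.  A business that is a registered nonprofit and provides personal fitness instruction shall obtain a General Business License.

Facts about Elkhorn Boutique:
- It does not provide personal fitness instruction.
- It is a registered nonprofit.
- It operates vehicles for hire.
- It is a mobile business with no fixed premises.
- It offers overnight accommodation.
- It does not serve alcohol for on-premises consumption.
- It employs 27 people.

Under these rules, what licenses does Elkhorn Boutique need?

Small Employer Permit

Art. I. employees 27 ≤ 47 → Trade Permit not required.
Art. II. employees 27 > 2; does not provide personal fitness instruction → Annual License not required.
Art. III. employees 27 ≥ 18; is a registered nonprofit (not: is a worker-owned cooperative) → Commercial License not required.
Art. IV. is a registered nonprofit → exempt from Large Employer Certificate.
Art. V. employees 27 ≥ 26 → Small Employer Authorization not required.
Art. VI. employees 27 ≤ 59 → Municipal Permit not required.
Art. VII. is a mobile business with no fixed premises → exempt from Compliance Authorization.
Art. VIII. employees 27 < 52 → Small Employer Permit required.
Art. IX. employees 27 > 26 → Large Employer Certificate required.
Art. X. employees 27 ≤ 36; offers overnight accommodation → Compliance Authorization required.
Art. XI. is a registered nonprofit; does not provide personal fitness instruction → General Business License not required.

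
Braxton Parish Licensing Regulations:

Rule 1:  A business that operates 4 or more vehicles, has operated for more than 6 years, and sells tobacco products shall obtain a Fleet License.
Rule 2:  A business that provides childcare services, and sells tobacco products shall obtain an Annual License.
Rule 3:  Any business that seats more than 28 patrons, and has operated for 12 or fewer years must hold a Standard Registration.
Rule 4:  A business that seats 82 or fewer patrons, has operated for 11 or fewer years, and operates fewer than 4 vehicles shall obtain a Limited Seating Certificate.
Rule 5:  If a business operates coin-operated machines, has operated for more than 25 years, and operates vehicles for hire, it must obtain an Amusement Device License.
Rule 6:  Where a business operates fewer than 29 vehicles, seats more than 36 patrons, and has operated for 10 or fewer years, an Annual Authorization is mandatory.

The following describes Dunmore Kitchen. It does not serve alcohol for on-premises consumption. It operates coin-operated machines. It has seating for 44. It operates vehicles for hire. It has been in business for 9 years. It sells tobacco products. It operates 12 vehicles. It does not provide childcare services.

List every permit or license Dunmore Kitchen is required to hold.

Rule 1: vehicles 12 ≥ 4; years in business 9 > 6; sells tobacco products → Fleet License required.
Rule 2: does not provide childcare services; sells tobacco products → Annual License not required.
Rule 3: seating 44 > 28; years in business 9 ≤ 12 → Standard Registration required.
Rule 4: seating 44 ≤ 82; years in business 9 ≤ 11; vehicles 12 ≥ 4 → Limited Seating Certificate not required.
Rule 5: operates coin-operated machines; years in business 9 ≤ 25; operates vehicles for hire → Amusement Device License not required.
Rule 6: vehicles 12 < 29; seating 44 > 36; years in business 9 ≤ 10 → Annual Authorization required.

Annual Authorization, Fleet License, Standard Registration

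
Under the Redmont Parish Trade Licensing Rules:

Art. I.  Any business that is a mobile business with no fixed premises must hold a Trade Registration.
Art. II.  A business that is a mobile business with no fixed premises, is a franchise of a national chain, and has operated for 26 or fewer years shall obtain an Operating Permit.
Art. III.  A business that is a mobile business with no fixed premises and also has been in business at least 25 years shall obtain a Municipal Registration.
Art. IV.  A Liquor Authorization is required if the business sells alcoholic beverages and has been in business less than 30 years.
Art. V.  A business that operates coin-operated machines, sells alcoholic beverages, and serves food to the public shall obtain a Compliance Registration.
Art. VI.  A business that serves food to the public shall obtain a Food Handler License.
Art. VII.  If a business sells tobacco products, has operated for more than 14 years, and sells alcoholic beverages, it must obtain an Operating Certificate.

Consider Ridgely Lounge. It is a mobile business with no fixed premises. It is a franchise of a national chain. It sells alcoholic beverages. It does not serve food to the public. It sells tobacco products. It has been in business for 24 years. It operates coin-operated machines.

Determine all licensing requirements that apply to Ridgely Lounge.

Art. I. is a mobile business with no fixed premises → Trade Registration required.
Art. II. is a mobile business with no fixed premises; is a franchise of a national chain; years in business 24 ≤ 26 → Operating Permit required.
Art. III. is a mobile business with no fixed premises; years in business 24 < 25 → Municipal Registration not required.
Art. IV. sells alcoholic beverages; years in business 24 < 30 → Liquor Authorization required.
Art. V. operates coin-operated machines; sells alcoholic beverages; does not serve food to the public → Compliance Registration not required.
Art. VI. does not serve food to the public → Food Handler License not required.
Art. VII. sells tobacco products; years in business 24 > 14; sells alcoholic beverages → Operating Certificate required.

Liquor Authorization, Operating Certificate, Operating Permit, Trade Registration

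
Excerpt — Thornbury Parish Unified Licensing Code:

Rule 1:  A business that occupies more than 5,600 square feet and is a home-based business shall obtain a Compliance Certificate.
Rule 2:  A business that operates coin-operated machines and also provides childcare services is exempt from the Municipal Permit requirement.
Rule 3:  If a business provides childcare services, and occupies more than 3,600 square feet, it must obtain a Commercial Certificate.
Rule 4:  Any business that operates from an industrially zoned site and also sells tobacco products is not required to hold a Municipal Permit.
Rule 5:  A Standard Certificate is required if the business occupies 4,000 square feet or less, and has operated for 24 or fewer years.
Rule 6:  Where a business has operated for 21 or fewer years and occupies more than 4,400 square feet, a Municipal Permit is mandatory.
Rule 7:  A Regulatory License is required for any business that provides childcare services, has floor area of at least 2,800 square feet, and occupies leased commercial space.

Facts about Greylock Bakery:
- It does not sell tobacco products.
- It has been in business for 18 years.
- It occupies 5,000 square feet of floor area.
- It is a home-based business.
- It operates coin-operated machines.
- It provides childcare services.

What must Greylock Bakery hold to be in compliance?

Commercial Certificate

Rule 1: floor area 5,000 square feet ≤ 5,600 square feet; is a home-based business → Compliance Certificate not required.
Rule 2: operates coin-operated machines; provides childcare services → exempt from Municipal Permit.
Rule 3: provides childcare services; floor area 5,000 square feet > 3,600 square feet → Commercial Certificate required.
Rule 4: is a home-based business (not: operates from an industrially zoned site); does not sell tobacco products → Municipal Permit exemption does not apply.
Rule 5: floor area 5,000 square feet > 4,000 square feet; years in business 18 ≤ 24 → Standard Certificate not required.
Rule 6: years in business 18 ≤ 21; floor area 5,000 square feet > 4,400 square feet → Municipal Permit required.
Rule 7: provides childcare services; floor area 5,000 square feet ≥ 2,800 square feet; is a home-based business (not: occupies leased commercial space) → Regulatory License not required.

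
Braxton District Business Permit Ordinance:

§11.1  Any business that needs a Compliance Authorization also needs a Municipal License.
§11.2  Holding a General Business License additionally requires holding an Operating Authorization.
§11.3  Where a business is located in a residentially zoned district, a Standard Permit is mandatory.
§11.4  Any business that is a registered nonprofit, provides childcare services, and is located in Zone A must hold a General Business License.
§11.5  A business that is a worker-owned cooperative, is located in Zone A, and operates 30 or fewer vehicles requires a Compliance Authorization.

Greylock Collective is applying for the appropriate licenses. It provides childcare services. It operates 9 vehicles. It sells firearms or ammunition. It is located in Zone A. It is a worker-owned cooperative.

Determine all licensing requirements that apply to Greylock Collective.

Compliance Authorization, Municipal License

§11.1 Compliance Authorization is required → Municipal License also required.
§11.2 General Business License is not required → no effect.
§11.3 is located in Zone A (not: is located in a residentially zoned district) → Standard Permit not required.
§11.4 is a worker-owned cooperative (not: is a registered nonprofit); provides childcare services; is located in Zone A → General Business License not required.
§11.5 is a worker-owned cooperative; is located in Zone A; vehicles 9 ≤ 30 → Compliance Authorization required.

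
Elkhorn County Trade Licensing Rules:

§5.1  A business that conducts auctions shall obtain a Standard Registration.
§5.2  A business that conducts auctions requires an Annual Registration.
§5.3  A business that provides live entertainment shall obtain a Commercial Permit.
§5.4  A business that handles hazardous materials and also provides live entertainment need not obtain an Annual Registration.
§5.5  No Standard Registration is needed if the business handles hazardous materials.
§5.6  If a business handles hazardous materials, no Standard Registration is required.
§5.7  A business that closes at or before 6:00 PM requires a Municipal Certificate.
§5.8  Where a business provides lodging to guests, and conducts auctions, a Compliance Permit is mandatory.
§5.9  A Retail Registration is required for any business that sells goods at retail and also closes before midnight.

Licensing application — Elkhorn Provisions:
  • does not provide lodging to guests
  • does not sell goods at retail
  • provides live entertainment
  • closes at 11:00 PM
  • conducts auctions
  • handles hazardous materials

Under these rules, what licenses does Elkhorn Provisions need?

§5.1 conducts auctions → Standard Registration required.
§5.2 conducts auctions → Annual Registration required.
§5.3 provides live entertainment → Commercial Permit required.
§5.4 handles hazardous materials; provides live entertainment → exempt from Annual Registration.
§5.5 handles hazardous materials → exempt from Standard Registration.
§5.6 handles hazardous materials → exempt from Standard Registration.
§5.7 closes 11:00 PM, after 6:00 PM → Municipal Certificate not required.
§5.8 does not provide lodging to guests; conducts auctions → Compliance Permit not required.
§5.9 does not sell goods at retail; closes 11:00 PM, at/before midnight → Retail Registration not required.

Commercial Permit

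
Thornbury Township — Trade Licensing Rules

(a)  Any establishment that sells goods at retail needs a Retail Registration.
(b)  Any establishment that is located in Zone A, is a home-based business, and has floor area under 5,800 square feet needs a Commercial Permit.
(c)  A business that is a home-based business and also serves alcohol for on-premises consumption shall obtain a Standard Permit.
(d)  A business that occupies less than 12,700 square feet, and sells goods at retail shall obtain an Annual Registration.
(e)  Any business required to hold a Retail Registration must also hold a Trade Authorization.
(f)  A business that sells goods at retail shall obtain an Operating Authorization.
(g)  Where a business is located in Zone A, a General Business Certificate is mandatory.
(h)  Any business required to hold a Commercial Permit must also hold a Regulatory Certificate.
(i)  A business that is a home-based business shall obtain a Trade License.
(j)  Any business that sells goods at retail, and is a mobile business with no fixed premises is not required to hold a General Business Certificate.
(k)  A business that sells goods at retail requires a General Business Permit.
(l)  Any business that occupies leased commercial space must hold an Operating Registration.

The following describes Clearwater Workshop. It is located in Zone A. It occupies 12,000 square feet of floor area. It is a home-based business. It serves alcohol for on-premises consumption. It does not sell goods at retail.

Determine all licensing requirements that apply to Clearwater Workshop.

General Business Certificate, Standard Permit, Trade License

(a) does not sell goods at retail → Retail Registration not required.
(b) is located in Zone A; is a home-based business; floor area 12,000 square feet ≥ 5,800 square feet → Commercial Permit not required.
(c) is a home-based business; serves alcohol for on-premises consumption → Standard Permit required.
(d) floor area 12,000 square feet < 12,700 square feet; does not sell goods at retail → Annual Registration not required.
(e) Retail Registration is not required → no effect.
(f) does not sell goods at retail → Operating Authorization not required.
(g) is located in Zone A → General Business Certificate required.
(h) Commercial Permit is not required → no effect.
(i) is a home-based business → Trade License required.
(j) does not sell goods at retail; is a home-based business (not: is a mobile business with no fixed premises) → General Business Certificate exemption does not apply.
(k) does not sell goods at retail → General Business Permit not required.
(l) is a home-based business (not: occupies leased commercial space) → Operating Registration not required.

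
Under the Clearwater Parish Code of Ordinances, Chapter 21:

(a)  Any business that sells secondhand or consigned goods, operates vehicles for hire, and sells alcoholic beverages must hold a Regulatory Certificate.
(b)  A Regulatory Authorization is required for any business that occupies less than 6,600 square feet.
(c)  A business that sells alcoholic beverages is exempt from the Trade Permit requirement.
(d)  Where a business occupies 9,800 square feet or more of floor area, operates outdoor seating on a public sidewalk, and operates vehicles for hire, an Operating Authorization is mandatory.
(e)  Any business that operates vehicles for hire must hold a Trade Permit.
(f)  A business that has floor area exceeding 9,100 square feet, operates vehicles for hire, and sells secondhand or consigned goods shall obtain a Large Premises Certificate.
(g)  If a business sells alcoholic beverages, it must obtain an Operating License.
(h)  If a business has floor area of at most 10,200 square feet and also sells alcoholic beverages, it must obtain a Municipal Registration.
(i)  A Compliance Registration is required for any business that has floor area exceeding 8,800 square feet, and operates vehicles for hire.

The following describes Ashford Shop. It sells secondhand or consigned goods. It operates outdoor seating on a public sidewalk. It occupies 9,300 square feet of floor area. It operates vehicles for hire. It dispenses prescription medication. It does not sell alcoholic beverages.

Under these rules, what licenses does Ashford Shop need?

(a) sells secondhand or consigned goods; operates vehicles for hire; does not sell alcoholic beverages → Regulatory Certificate not required.
(b) floor area 9,300 square feet ≥ 6,600 square feet → Regulatory Authorization not required.
(c) does not sell alcoholic beverages → Trade Permit exemption does not apply.
(d) floor area 9,300 square feet < 9,800 square feet; operates outdoor seating on a public sidewalk; operates vehicles for hire → Operating Authorization not required.
(e) operates vehicles for hire → Trade Permit required.
(f) floor area 9,300 square feet > 9,100 square feet; operates vehicles for hire; sells secondhand or consigned goods → Large Premises Certificate required.
(g) does not sell alcoholic beverages → Operating License not required.
(h) floor area 9,300 square feet ≤ 10,200 square feet; does not sell alcoholic beverages → Municipal Registration not required.
(i) floor area 9,300 square feet > 8,800 square feet; operates vehicles for hire → Compliance Registration required.

Compliance Registration, Large Premises Certificate, Trade Permit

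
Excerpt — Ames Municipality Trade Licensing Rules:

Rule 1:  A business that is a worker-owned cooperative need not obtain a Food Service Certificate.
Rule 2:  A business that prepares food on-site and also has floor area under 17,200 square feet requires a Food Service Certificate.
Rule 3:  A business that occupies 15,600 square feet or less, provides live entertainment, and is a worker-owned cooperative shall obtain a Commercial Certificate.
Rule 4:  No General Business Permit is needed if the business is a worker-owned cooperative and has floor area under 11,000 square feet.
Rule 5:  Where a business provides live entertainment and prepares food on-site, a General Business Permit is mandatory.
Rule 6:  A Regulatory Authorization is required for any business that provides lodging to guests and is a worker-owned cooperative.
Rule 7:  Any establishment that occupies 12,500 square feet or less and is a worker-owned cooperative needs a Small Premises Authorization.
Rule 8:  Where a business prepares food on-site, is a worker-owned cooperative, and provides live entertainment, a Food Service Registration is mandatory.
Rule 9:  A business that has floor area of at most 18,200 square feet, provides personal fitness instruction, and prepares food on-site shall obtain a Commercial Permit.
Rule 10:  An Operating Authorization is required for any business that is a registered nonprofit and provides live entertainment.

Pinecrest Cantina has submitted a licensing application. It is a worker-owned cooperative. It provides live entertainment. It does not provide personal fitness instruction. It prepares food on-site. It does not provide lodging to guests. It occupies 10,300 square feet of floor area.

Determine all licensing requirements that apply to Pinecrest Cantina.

Commercial Certificate, Food Service Registration, Small Premises Authorization

Rule 1: is a worker-owned cooperative → exempt from Food Service Certificate.
Rule 2: prepares food on-site; floor area 10,300 square feet < 17,200 square feet → Food Service Certificate required.
Rule 3: floor area 10,300 square feet ≤ 15,600 square feet; provides live entertainment; is a worker-owned cooperative → Commercial Certificate required.
Rule 4: is a worker-owned cooperative; floor area 10,300 square feet < 11,000 square feet → exempt from General Business Permit.
Rule 5: provides live entertainment; prepares food on-site → General Business Permit required.
Rule 6: does not provide lodging to guests; is a worker-owned cooperative → Regulatory Authorization not required.
Rule 7: floor area 10,300 square feet ≤ 12,500 square feet; is a worker-owned cooperative → Small Premises Authorization required.
Rule 8: prepares food on-site; is a worker-owned cooperative; provides live entertainment → Food Service Registration required.
Rule 9: floor area 10,300 square feet ≤ 18,200 square feet; does not provide personal fitness instruction; prepares food on-site → Commercial Permit not required.
Rule 10: is a worker-owned cooperative (not: is a registered nonprofit); provides live entertainment → Operating Authorization not required.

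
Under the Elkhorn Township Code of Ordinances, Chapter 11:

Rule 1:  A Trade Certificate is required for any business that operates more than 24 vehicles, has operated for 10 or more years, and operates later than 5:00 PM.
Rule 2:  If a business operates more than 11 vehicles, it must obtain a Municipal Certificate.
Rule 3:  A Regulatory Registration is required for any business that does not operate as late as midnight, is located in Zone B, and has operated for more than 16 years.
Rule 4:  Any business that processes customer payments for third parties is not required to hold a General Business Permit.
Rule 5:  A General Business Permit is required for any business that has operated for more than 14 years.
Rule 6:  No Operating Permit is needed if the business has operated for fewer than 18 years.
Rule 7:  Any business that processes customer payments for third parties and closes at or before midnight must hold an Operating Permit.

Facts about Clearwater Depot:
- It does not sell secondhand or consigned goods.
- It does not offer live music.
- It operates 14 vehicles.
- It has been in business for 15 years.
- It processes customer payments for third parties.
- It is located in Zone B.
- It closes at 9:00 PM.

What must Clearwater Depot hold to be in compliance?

Municipal Certificate

Rule 1: vehicles 14 ≤ 24; years in business 15 ≥ 10; closes 9:00 PM, after 5:00 PM → Trade Certificate not required.
Rule 2: vehicles 14 > 11 → Municipal Certificate required.
Rule 3: closes 9:00 PM, at/before midnight; is located in Zone B; years in business 15 ≤ 16 → Regulatory Registration not required.
Rule 4: processes customer payments for third parties → exempt from General Business Permit.
Rule 5: years in business 15 > 14 → General Business Permit required.
Rule 6: years in business 15 < 18 → exempt from Operating Permit.
Rule 7: processes customer payments for third parties; closes 9:00 PM, at/before midnight → Operating Permit required.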